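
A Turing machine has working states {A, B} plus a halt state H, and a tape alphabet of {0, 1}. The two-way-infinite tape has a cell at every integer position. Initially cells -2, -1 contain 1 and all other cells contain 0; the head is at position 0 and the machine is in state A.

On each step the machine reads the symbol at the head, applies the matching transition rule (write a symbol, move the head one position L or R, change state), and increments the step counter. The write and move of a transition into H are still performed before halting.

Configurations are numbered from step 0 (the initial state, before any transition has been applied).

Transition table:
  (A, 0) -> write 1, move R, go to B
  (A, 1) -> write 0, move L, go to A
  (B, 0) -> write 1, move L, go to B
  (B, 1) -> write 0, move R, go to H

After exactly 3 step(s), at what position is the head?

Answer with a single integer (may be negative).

Answer: 1

Derivation:
Step 1: in state A at pos 0, read 0 -> (A,0)->write 1,move R,goto B. Now: state=B, head=1, tape[-3..2]=011100 (head:     ^)
Step 2: in state B at pos 1, read 0 -> (B,0)->write 1,move L,goto B. Now: state=B, head=0, tape[-3..2]=011110 (head:    ^)
Step 3: in state B at pos 0, read 1 -> (B,1)->write 0,move R,goto H. Now: state=H, head=1, tape[-3..2]=011010 (head:     ^)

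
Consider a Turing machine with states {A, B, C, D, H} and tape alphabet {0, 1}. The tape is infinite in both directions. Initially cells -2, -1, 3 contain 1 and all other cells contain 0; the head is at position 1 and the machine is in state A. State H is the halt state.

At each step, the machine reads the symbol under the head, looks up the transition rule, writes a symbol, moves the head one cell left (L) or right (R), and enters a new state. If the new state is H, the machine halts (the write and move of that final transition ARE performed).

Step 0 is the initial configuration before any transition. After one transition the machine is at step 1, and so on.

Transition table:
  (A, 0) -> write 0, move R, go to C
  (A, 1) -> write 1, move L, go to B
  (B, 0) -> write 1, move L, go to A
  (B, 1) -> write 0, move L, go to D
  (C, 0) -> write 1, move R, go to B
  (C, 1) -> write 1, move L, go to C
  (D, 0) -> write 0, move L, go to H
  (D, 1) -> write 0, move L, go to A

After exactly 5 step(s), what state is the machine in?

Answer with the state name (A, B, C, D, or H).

Step 1: in state A at pos 1, read 0 -> (A,0)->write 0,move R,goto C. Now: state=C, head=2, tape[-3..4]=01100010 (head:      ^)
Step 2: in state C at pos 2, read 0 -> (C,0)->write 1,move R,goto B. Now: state=B, head=3, tape[-3..4]=01100110 (head:       ^)
Step 3: in state B at pos 3, read 1 -> (B,1)->write 0,move L,goto D. Now: state=D, head=2, tape[-3..4]=01100100 (head:      ^)
Step 4: in state D at pos 2, read 1 -> (D,1)->write 0,move L,goto A. Now: state=A, head=1, tape[-3..4]=01100000 (head:     ^)
Step 5: in state A at pos 1, read 0 -> (A,0)->write 0,move R,goto C. Now: state=C, head=2, tape[-3..4]=01100000 (head:      ^)

Answer: C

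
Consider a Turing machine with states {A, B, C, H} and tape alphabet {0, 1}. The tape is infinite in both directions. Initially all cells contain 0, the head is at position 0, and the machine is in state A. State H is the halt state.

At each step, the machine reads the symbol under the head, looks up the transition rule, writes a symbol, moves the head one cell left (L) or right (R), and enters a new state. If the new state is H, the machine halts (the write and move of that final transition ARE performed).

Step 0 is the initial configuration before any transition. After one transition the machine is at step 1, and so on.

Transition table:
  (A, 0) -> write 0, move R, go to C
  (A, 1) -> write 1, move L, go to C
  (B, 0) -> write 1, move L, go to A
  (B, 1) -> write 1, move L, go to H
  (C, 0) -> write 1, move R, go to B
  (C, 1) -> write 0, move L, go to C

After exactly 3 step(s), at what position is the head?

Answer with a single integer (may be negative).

Step 1: in state A at pos 0, read 0 -> (A,0)->write 0,move R,goto C. Now: state=C, head=1, tape[-1..2]=0000 (head:   ^)
Step 2: in state C at pos 1, read 0 -> (C,0)->write 1,move R,goto B. Now: state=B, head=2, tape[-1..3]=00100 (head:    ^)
Step 3: in state B at pos 2, read 0 -> (B,0)->write 1,move L,goto A. Now: state=A, head=1, tape[-1..3]=00110 (head:   ^)

Answer: 1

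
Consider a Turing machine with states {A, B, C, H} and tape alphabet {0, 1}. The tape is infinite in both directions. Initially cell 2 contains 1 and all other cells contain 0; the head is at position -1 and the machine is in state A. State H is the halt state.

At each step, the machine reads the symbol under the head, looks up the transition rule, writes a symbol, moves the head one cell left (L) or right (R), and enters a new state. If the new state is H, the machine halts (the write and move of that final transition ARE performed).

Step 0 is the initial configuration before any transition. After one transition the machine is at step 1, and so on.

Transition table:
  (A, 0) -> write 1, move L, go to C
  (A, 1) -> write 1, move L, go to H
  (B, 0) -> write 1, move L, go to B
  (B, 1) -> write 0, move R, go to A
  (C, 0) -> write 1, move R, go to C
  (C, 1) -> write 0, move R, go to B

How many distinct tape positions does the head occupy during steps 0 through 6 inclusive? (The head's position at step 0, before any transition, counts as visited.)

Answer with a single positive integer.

Answer: 3

Derivation:
Step 1: in state A at pos -1, read 0 -> (A,0)->write 1,move L,goto C. Now: state=C, head=-2, tape[-3..3]=0010010 (head:  ^)
Step 2: in state C at pos -2, read 0 -> (C,0)->write 1,move R,goto C. Now: state=C, head=-1, tape[-3..3]=0110010 (head:   ^)
Step 3: in state C at pos -1, read 1 -> (C,1)->write 0,move R,goto B. Now: state=B, head=0, tape[-3..3]=0100010 (head:    ^)
Step 4: in state B at pos 0, read 0 -> (B,0)->write 1,move L,goto B. Now: state=B, head=-1, tape[-3..3]=0101010 (head:   ^)
Step 5: in state B at pos -1, read 0 -> (B,0)->write 1,move L,goto B. Now: state=B, head=-2, tape[-3..3]=0111010 (head:  ^)
Step 6: in state B at pos -2, read 1 -> (B,1)->write 0,move R,goto A. Now: state=A, head=-1, tape[-3..3]=0011010 (head:   ^)
Head positions at steps 0..6: starting at -1, distinct positions visited = {-2, -1, 0} -> 3 position(s)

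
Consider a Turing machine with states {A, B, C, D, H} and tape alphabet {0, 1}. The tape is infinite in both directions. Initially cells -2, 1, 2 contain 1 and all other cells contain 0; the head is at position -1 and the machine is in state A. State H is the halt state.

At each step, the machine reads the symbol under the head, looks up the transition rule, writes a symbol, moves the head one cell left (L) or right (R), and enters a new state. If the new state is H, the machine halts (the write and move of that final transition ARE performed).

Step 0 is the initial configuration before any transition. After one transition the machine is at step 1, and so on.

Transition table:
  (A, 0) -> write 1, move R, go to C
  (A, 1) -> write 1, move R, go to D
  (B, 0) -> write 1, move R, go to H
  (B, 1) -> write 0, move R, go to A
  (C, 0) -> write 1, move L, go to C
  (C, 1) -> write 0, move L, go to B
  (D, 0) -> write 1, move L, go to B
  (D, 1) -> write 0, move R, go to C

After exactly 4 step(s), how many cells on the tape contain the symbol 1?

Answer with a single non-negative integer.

Answer: 3

Derivation:
Step 1: in state A at pos -1, read 0 -> (A,0)->write 1,move R,goto C. Now: state=C, head=0, tape[-3..3]=0110110 (head:    ^)
Step 2: in state C at pos 0, read 0 -> (C,0)->write 1,move L,goto C. Now: state=C, head=-1, tape[-3..3]=0111110 (head:   ^)
Step 3: in state C at pos -1, read 1 -> (C,1)->write 0,move L,goto B. Now: state=B, head=-2, tape[-3..3]=0101110 (head:  ^)
Step 4: in state B at pos -2, read 1 -> (B,1)->write 0,move R,goto A. Now: state=A, head=-1, tape[-3..3]=0001110 (head:   ^)
Cells containing 1 after step 4: {0, 1, 2} -> 3 cell(s)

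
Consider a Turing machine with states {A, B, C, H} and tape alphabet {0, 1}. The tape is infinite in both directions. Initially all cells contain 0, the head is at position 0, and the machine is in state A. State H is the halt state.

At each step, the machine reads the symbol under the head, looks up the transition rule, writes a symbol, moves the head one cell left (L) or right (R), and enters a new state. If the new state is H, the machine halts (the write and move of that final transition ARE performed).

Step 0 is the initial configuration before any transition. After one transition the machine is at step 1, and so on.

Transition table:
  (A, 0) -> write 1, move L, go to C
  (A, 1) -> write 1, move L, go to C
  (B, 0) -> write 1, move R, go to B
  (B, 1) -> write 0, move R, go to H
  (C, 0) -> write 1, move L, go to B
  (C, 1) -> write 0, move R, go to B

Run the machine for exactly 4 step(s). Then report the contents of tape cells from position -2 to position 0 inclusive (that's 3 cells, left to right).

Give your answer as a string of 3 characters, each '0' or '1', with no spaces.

Answer: 101

Derivation:
Step 1: in state A at pos 0, read 0 -> (A,0)->write 1,move L,goto C. Now: state=C, head=-1, tape[-2..1]=0010 (head:  ^)
Step 2: in state C at pos -1, read 0 -> (C,0)->write 1,move L,goto B. Now: state=B, head=-2, tape[-3..1]=00110 (head:  ^)
Step 3: in state B at pos -2, read 0 -> (B,0)->write 1,move R,goto B. Now: state=B, head=-1, tape[-3..1]=01110 (head:   ^)
Step 4: in state B at pos -1, read 1 -> (B,1)->write 0,move R,goto H. Now: state=H, head=0, tape[-3..1]=01010 (head:    ^)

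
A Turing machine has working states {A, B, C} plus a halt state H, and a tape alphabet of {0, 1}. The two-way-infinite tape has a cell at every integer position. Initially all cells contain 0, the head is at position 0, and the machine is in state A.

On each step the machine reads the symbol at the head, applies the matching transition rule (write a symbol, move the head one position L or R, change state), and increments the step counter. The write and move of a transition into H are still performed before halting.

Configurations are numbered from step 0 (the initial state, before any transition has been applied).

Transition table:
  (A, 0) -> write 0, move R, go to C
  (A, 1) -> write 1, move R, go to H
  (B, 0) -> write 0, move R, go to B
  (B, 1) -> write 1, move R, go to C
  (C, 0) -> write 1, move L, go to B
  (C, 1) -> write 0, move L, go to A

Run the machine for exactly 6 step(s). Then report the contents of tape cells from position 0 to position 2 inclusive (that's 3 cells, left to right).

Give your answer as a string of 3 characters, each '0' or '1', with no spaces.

Step 1: in state A at pos 0, read 0 -> (A,0)->write 0,move R,goto C. Now: state=C, head=1, tape[-1..2]=0000 (head:   ^)
Step 2: in state C at pos 1, read 0 -> (C,0)->write 1,move L,goto B. Now: state=B, head=0, tape[-1..2]=0010 (head:  ^)
Step 3: in state B at pos 0, read 0 -> (B,0)->write 0,move R,goto B. Now: state=B, head=1, tape[-1..2]=0010 (head:   ^)
Step 4: in state B at pos 1, read 1 -> (B,1)->write 1,move R,goto C. Now: state=C, head=2, tape[-1..3]=00100 (head:    ^)
Step 5: in state C at pos 2, read 0 -> (C,0)->write 1,move L,goto B. Now: state=B, head=1, tape[-1..3]=00110 (head:   ^)
Step 6: in state B at pos 1, read 1 -> (B,1)->write 1,move R,goto C. Now: state=C, head=2, tape[-1..3]=00110 (head:    ^)

Answer: 011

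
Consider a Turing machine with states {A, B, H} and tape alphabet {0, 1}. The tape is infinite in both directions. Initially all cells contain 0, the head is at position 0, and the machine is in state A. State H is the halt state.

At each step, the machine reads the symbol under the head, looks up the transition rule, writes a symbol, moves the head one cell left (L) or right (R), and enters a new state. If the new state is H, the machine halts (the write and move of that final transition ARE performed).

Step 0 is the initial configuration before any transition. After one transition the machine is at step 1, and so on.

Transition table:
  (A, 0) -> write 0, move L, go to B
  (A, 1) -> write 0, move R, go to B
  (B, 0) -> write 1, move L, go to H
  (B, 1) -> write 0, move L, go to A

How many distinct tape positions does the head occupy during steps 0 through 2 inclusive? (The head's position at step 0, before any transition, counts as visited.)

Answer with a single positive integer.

Step 1: in state A at pos 0, read 0 -> (A,0)->write 0,move L,goto B. Now: state=B, head=-1, tape[-2..1]=0000 (head:  ^)
Step 2: in state B at pos -1, read 0 -> (B,0)->write 1,move L,goto H. Now: state=H, head=-2, tape[-3..1]=00100 (head:  ^)
Head positions at steps 0..2: starting at 0, distinct positions visited = {-2, -1, 0} -> 3 position(s)

Answer: 3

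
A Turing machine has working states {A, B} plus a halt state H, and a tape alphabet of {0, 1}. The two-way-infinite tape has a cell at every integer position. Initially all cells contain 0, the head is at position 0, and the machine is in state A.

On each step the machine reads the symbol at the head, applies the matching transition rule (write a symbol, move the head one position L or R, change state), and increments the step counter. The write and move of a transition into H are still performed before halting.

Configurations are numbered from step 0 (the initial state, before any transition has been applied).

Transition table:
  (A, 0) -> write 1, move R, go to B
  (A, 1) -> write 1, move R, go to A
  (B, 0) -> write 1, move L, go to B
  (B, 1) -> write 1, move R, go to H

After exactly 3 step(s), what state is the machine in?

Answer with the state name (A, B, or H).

Answer: H

Derivation:
Step 1: in state A at pos 0, read 0 -> (A,0)->write 1,move R,goto B. Now: state=B, head=1, tape[-1..2]=0100 (head:   ^)
Step 2: in state B at pos 1, read 0 -> (B,0)->write 1,move L,goto B. Now: state=B, head=0, tape[-1..2]=0110 (head:  ^)
Step 3: in state B at pos 0, read 1 -> (B,1)->write 1,move R,goto H. Now: state=H, head=1, tape[-1..2]=0110 (head:   ^)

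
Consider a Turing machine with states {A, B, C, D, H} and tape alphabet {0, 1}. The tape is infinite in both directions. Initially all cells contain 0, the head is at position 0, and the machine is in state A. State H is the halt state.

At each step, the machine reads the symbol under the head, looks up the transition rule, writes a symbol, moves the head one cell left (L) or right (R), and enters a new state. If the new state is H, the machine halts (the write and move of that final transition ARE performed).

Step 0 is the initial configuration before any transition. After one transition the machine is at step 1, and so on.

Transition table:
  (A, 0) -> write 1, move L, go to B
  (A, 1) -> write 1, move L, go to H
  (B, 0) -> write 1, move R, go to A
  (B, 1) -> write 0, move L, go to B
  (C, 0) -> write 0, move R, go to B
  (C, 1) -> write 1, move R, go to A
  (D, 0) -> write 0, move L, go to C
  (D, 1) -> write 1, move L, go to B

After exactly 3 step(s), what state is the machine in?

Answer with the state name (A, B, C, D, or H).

Answer: H

Derivation:
Step 1: in state A at pos 0, read 0 -> (A,0)->write 1,move L,goto B. Now: state=B, head=-1, tape[-2..1]=0010 (head:  ^)
Step 2: in state B at pos -1, read 0 -> (B,0)->write 1,move R,goto A. Now: state=A, head=0, tape[-2..1]=0110 (head:   ^)
Step 3: in state A at pos 0, read 1 -> (A,1)->write 1,move L,goto H. Now: state=H, head=-1, tape[-2..1]=0110 (head:  ^)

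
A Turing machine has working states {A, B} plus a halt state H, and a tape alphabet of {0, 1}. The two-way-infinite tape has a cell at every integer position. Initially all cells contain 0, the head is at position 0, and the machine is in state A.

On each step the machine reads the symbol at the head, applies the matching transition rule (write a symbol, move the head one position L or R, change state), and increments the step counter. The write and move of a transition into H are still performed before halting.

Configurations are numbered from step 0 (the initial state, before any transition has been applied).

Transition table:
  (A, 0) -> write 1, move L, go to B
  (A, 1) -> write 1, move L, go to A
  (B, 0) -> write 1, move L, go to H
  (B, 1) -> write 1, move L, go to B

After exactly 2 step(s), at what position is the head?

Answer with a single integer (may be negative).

Step 1: in state A at pos 0, read 0 -> (A,0)->write 1,move L,goto B. Now: state=B, head=-1, tape[-2..1]=0010 (head:  ^)
Step 2: in state B at pos -1, read 0 -> (B,0)->write 1,move L,goto H. Now: state=H, head=-2, tape[-3..1]=00110 (head:  ^)

Answer: -2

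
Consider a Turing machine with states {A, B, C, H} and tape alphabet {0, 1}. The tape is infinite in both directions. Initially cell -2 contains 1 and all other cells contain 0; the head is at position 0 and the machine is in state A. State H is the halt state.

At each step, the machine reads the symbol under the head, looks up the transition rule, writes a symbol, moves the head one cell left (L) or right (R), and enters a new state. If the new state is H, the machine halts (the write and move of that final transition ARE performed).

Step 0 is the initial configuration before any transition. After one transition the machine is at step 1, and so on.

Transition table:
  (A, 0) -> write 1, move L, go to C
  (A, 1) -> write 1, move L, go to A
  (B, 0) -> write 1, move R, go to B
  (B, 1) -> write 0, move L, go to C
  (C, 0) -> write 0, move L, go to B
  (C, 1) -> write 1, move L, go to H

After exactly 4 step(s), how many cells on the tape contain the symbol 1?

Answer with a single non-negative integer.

Answer: 1

Derivation:
Step 1: in state A at pos 0, read 0 -> (A,0)->write 1,move L,goto C. Now: state=C, head=-1, tape[-3..1]=01010 (head:   ^)
Step 2: in state C at pos -1, read 0 -> (C,0)->write 0,move L,goto B. Now: state=B, head=-2, tape[-3..1]=01010 (head:  ^)
Step 3: in state B at pos -2, read 1 -> (B,1)->write 0,move L,goto C. Now: state=C, head=-3, tape[-4..1]=000010 (head:  ^)
Step 4: in state C at pos -3, read 0 -> (C,0)->write 0,move L,goto B. Now: state=B, head=-4, tape[-5..1]=0000010 (head:  ^)
Cells containing 1 after step 4: {0} -> 1 cell(s)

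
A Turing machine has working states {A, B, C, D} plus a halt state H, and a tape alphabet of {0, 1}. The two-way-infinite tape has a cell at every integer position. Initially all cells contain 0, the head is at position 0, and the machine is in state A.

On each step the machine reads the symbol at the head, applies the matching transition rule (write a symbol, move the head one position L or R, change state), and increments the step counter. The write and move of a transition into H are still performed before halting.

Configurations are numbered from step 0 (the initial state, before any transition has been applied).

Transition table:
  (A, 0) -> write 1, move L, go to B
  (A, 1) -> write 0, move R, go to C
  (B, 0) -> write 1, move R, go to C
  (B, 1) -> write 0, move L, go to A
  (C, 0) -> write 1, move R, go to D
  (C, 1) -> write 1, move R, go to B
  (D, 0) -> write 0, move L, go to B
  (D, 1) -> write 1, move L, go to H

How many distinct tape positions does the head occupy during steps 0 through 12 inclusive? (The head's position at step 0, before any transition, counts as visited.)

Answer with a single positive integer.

Step 1: in state A at pos 0, read 0 -> (A,0)->write 1,move L,goto B. Now: state=B, head=-1, tape[-2..1]=0010 (head:  ^)
Step 2: in state B at pos -1, read 0 -> (B,0)->write 1,move R,goto C. Now: state=C, head=0, tape[-2..1]=0110 (head:   ^)
Step 3: in state C at pos 0, read 1 -> (C,1)->write 1,move R,goto B. Now: state=B, head=1, tape[-2..2]=01100 (head:    ^)
Step 4: in state B at pos 1, read 0 -> (B,0)->write 1,move R,goto C. Now: state=C, head=2, tape[-2..3]=011100 (head:     ^)
Step 5: in state C at pos 2, read 0 -> (C,0)->write 1,move R,goto D. Now: state=D, head=3, tape[-2..4]=0111100 (head:      ^)
Step 6: in state D at pos 3, read 0 -> (D,0)->write 0,move L,goto B. Now: state=B, head=2, tape[-2..4]=0111100 (head:     ^)
Step 7: in state B at pos 2, read 1 -> (B,1)->write 0,move L,goto A. Now: state=A, head=1, tape[-2..4]=0111000 (head:    ^)
Step 8: in state A at pos 1, read 1 -> (A,1)->write 0,move R,goto C. Now: state=C, head=2, tape[-2..4]=0110000 (head:     ^)
Step 9: in state C at pos 2, read 0 -> (C,0)->write 1,move R,goto D. Now: state=D, head=3, tape[-2..4]=0110100 (head:      ^)
Step 10: in state D at pos 3, read 0 -> (D,0)->write 0,move L,goto B. Now: state=B, head=2, tape[-2..4]=0110100 (head:     ^)
Step 11: in state B at pos 2, read 1 -> (B,1)->write 0,move L,goto A. Now: state=A, head=1, tape[-2..4]=0110000 (head:    ^)
Step 12: in state A at pos 1, read 0 -> (A,0)->write 1,move L,goto B. Now: state=B, head=0, tape[-2..4]=0111000 (head:   ^)
Head positions at steps 0..12: starting at 0, distinct positions visited = {-1, 0, 1, 2, 3} -> 5 position(s)

Answer: 5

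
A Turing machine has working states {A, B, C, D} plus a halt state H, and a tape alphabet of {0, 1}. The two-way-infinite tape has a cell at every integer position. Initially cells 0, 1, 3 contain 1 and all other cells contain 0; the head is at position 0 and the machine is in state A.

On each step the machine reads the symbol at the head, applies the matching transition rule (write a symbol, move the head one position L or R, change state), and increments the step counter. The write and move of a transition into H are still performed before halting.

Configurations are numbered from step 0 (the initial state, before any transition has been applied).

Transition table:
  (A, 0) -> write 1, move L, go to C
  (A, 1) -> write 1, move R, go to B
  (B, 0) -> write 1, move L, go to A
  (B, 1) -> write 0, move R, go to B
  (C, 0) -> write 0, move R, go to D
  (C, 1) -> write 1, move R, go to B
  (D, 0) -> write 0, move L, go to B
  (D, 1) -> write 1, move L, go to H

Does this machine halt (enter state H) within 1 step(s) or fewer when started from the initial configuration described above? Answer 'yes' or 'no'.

Step 1: in state A at pos 0, read 1 -> (A,1)->write 1,move R,goto B. Now: state=B, head=1, tape[-1..4]=011010 (head:   ^)
After 1 step(s): state = B (not H) -> not halted within 1 -> no

Answer: no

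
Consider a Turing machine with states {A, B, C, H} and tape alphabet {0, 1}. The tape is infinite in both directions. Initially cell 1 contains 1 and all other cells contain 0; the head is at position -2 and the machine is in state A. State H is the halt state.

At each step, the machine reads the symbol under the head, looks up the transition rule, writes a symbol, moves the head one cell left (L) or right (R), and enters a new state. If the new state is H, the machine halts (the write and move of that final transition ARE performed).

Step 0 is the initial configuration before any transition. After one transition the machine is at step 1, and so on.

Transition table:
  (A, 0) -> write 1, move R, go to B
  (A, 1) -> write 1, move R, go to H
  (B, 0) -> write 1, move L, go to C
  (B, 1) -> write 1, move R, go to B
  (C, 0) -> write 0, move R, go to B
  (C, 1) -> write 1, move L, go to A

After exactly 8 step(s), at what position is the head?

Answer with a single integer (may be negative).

Step 1: in state A at pos -2, read 0 -> (A,0)->write 1,move R,goto B. Now: state=B, head=-1, tape[-3..2]=010010 (head:   ^)
Step 2: in state B at pos -1, read 0 -> (B,0)->write 1,move L,goto C. Now: state=C, head=-2, tape[-3..2]=011010 (head:  ^)
Step 3: in state C at pos -2, read 1 -> (C,1)->write 1,move L,goto A. Now: state=A, head=-3, tape[-4..2]=0011010 (head:  ^)
Step 4: in state A at pos -3, read 0 -> (A,0)->write 1,move R,goto B. Now: state=B, head=-2, tape[-4..2]=0111010 (head:   ^)
Step 5: in state B at pos -2, read 1 -> (B,1)->write 1,move R,goto B. Now: state=B, head=-1, tape[-4..2]=0111010 (head:    ^)
Step 6: in state B at pos -1, read 1 -> (B,1)->write 1,move R,goto B. Now: state=B, head=0, tape[-4..2]=0111010 (head:     ^)
Step 7: in state B at pos 0, read 0 -> (B,0)->write 1,move L,goto C. Now: state=C, head=-1, tape[-4..2]=0111110 (head:    ^)
Step 8: in state C at pos -1, read 1 -> (C,1)->write 1,move L,goto A. Now: state=A, head=-2, tape[-4..2]=0111110 (head:   ^)

Answer: -2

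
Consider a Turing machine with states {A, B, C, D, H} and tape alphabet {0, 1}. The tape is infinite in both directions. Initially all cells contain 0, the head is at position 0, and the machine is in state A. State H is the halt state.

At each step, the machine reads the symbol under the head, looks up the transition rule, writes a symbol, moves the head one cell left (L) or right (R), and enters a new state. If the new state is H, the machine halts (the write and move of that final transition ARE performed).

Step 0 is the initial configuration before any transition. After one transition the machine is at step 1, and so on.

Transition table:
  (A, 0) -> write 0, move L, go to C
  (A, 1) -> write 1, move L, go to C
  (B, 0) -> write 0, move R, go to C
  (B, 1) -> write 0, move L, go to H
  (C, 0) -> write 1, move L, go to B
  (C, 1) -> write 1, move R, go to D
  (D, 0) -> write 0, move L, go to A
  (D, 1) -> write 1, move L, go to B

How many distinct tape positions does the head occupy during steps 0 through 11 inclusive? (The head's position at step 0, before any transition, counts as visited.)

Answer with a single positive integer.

Answer: 4

Derivation:
Step 1: in state A at pos 0, read 0 -> (A,0)->write 0,move L,goto C. Now: state=C, head=-1, tape[-2..1]=0000 (head:  ^)
Step 2: in state C at pos -1, read 0 -> (C,0)->write 1,move L,goto B. Now: state=B, head=-2, tape[-3..1]=00100 (head:  ^)
Step 3: in state B at pos -2, read 0 -> (B,0)->write 0,move R,goto C. Now: state=C, head=-1, tape[-3..1]=00100 (head:   ^)
Step 4: in state C at pos -1, read 1 -> (C,1)->write 1,move R,goto D. Now: state=D, head=0, tape[-3..1]=00100 (head:    ^)
Step 5: in state D at pos 0, read 0 -> (D,0)->write 0,move L,goto A. Now: state=A, head=-1, tape[-3..1]=00100 (head:   ^)
Step 6: in state A at pos -1, read 1 -> (A,1)->write 1,move L,goto C. Now: state=C, head=-2, tape[-3..1]=00100 (head:  ^)
Step 7: in state C at pos -2, read 0 -> (C,0)->write 1,move L,goto B. Now: state=B, head=-3, tape[-4..1]=001100 (head:  ^)
Step 8: in state B at pos -3, read 0 -> (B,0)->write 0,move R,goto C. Now: state=C, head=-2, tape[-4..1]=001100 (head:   ^)
Step 9: in state C at pos -2, read 1 -> (C,1)->write 1,move R,goto D. Now: state=D, head=-1, tape[-4..1]=001100 (head:    ^)
Step 10: in state D at pos -1, read 1 -> (D,1)->write 1,move L,goto B. Now: state=B, head=-2, tape[-4..1]=001100 (head:   ^)
Step 11: in state B at pos -2, read 1 -> (B,1)->write 0,move L,goto H. Now: state=H, head=-3, tape[-4..1]=000100 (head:  ^)
Head positions at steps 0..11: starting at 0, distinct positions visited = {-3, -2, -1, 0} -> 4 position(s)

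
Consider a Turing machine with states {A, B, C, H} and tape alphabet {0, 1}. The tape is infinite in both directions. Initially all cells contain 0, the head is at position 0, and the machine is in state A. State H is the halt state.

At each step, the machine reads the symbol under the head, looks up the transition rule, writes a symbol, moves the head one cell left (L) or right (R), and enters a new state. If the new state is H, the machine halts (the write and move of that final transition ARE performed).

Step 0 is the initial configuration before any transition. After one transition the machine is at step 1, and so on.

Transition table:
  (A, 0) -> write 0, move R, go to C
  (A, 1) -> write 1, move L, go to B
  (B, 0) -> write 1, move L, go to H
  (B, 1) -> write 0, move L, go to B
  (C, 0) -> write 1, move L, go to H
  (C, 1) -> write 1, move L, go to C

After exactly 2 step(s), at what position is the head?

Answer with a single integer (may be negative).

Step 1: in state A at pos 0, read 0 -> (A,0)->write 0,move R,goto C. Now: state=C, head=1, tape[-1..2]=0000 (head:   ^)
Step 2: in state C at pos 1, read 0 -> (C,0)->write 1,move L,goto H. Now: state=H, head=0, tape[-1..2]=0010 (head:  ^)

Answer: 0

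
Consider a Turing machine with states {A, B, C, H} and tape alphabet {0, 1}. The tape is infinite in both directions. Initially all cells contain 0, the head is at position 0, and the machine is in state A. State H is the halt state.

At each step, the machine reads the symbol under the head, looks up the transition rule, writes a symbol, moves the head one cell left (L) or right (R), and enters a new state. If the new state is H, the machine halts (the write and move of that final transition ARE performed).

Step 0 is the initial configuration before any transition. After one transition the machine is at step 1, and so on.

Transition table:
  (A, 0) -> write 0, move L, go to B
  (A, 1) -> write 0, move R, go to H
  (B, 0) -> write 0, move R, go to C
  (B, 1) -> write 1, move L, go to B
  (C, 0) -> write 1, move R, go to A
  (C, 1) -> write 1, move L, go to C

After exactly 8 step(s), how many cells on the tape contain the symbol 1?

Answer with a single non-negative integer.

Answer: 2

Derivation:
Step 1: in state A at pos 0, read 0 -> (A,0)->write 0,move L,goto B. Now: state=B, head=-1, tape[-2..1]=0000 (head:  ^)
Step 2: in state B at pos -1, read 0 -> (B,0)->write 0,move R,goto C. Now: state=C, head=0, tape[-2..1]=0000 (head:   ^)
Step 3: in state C at pos 0, read 0 -> (C,0)->write 1,move R,goto A. Now: state=A, head=1, tape[-2..2]=00100 (head:    ^)
Step 4: in state A at pos 1, read 0 -> (A,0)->write 0,move L,goto B. Now: state=B, head=0, tape[-2..2]=00100 (head:   ^)
Step 5: in state B at pos 0, read 1 -> (B,1)->write 1,move L,goto B. Now: state=B, head=-1, tape[-2..2]=00100 (head:  ^)
Step 6: in state B at pos -1, read 0 -> (B,0)->write 0,move R,goto C. Now: state=C, head=0, tape[-2..2]=00100 (head:   ^)
Step 7: in state C at pos 0, read 1 -> (C,1)->write 1,move L,goto C. Now: state=C, head=-1, tape[-2..2]=00100 (head:  ^)
Step 8: in state C at pos -1, read 0 -> (C,0)->write 1,move R,goto A. Now: state=A, head=0, tape[-2..2]=01100 (head:   ^)
Cells containing 1 after step 8: {-1, 0} -> 2 cell(s)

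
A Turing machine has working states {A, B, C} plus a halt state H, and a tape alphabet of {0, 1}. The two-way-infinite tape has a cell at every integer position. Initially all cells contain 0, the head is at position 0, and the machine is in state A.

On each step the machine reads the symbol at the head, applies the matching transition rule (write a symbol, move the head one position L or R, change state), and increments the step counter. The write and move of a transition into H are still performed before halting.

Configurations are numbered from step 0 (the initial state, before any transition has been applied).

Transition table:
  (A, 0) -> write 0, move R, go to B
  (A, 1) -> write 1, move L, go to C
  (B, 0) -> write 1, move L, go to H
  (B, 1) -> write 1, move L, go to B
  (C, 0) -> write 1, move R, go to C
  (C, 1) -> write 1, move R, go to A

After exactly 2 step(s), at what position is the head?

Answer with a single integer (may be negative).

Step 1: in state A at pos 0, read 0 -> (A,0)->write 0,move R,goto B. Now: state=B, head=1, tape[-1..2]=0000 (head:   ^)
Step 2: in state B at pos 1, read 0 -> (B,0)->write 1,move L,goto H. Now: state=H, head=0, tape[-1..2]=0010 (head:  ^)

Answer: 0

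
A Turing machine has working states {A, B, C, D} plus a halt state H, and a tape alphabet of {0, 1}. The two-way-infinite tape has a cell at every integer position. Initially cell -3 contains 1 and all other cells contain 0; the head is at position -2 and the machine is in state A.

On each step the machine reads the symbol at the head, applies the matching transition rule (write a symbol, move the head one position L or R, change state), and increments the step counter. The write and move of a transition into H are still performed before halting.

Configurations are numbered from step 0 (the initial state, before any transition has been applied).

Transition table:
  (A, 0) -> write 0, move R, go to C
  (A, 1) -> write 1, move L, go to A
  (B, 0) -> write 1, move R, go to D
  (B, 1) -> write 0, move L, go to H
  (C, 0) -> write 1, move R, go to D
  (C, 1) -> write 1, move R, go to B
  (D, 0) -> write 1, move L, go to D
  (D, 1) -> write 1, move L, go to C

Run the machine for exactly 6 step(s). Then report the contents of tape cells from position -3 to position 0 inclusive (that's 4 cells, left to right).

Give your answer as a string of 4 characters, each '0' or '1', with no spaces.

Answer: 1111

Derivation:
Step 1: in state A at pos -2, read 0 -> (A,0)->write 0,move R,goto C. Now: state=C, head=-1, tape[-4..0]=01000 (head:    ^)
Step 2: in state C at pos -1, read 0 -> (C,0)->write 1,move R,goto D. Now: state=D, head=0, tape[-4..1]=010100 (head:     ^)
Step 3: in state D at pos 0, read 0 -> (D,0)->write 1,move L,goto D. Now: state=D, head=-1, tape[-4..1]=010110 (head:    ^)
Step 4: in state D at pos -1, read 1 -> (D,1)->write 1,move L,goto C. Now: state=C, head=-2, tape[-4..1]=010110 (head:   ^)
Step 5: in state C at pos -2, read 0 -> (C,0)->write 1,move R,goto D. Now: state=D, head=-1, tape[-4..1]=011110 (head:    ^)
Step 6: in state D at pos -1, read 1 -> (D,1)->write 1,move L,goto C. Now: state=C, head=-2, tape[-4..1]=011110 (head:   ^)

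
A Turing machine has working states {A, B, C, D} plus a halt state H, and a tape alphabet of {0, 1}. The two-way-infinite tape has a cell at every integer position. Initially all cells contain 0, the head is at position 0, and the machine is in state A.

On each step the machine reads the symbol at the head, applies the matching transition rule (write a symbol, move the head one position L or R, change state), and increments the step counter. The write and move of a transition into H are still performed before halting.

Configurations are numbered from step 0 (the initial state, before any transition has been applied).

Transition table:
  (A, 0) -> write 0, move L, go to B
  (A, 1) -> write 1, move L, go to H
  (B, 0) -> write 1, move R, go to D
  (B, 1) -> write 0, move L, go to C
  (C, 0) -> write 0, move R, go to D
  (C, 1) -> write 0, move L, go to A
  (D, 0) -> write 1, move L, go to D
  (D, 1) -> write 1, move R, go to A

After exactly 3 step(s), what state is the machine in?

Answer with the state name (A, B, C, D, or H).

Step 1: in state A at pos 0, read 0 -> (A,0)->write 0,move L,goto B. Now: state=B, head=-1, tape[-2..1]=0000 (head:  ^)
Step 2: in state B at pos -1, read 0 -> (B,0)->write 1,move R,goto D. Now: state=D, head=0, tape[-2..1]=0100 (head:   ^)
Step 3: in state D at pos 0, read 0 -> (D,0)->write 1,move L,goto D. Now: state=D, head=-1, tape[-2..1]=0110 (head:  ^)

Answer: D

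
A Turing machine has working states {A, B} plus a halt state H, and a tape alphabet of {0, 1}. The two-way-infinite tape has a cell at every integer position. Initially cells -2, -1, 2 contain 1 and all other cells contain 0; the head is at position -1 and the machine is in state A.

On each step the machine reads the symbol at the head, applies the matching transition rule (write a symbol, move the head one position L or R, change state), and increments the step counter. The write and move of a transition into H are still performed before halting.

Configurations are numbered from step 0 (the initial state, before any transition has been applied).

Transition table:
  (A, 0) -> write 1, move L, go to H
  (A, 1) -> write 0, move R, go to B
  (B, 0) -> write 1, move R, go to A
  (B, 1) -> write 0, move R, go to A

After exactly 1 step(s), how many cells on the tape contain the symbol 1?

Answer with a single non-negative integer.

Answer: 2

Derivation:
Step 1: in state A at pos -1, read 1 -> (A,1)->write 0,move R,goto B. Now: state=B, head=0, tape[-3..3]=0100010 (head:    ^)
Cells containing 1 after step 1: {-2, 2} -> 2 cell(s)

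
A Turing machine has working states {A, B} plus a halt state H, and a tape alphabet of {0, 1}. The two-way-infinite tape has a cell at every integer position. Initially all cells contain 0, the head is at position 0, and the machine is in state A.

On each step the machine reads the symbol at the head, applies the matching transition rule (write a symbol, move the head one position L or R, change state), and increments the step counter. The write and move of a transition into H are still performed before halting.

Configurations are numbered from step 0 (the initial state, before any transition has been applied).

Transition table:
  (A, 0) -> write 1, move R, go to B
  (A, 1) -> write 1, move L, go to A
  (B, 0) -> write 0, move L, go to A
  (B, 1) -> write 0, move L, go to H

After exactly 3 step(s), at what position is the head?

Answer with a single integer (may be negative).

Step 1: in state A at pos 0, read 0 -> (A,0)->write 1,move R,goto B. Now: state=B, head=1, tape[-1..2]=0100 (head:   ^)
Step 2: in state B at pos 1, read 0 -> (B,0)->write 0,move L,goto A. Now: state=A, head=0, tape[-1..2]=0100 (head:  ^)
Step 3: in state A at pos 0, read 1 -> (A,1)->write 1,move L,goto A. Now: state=A, head=-1, tape[-2..2]=00100 (head:  ^)

Answer: -1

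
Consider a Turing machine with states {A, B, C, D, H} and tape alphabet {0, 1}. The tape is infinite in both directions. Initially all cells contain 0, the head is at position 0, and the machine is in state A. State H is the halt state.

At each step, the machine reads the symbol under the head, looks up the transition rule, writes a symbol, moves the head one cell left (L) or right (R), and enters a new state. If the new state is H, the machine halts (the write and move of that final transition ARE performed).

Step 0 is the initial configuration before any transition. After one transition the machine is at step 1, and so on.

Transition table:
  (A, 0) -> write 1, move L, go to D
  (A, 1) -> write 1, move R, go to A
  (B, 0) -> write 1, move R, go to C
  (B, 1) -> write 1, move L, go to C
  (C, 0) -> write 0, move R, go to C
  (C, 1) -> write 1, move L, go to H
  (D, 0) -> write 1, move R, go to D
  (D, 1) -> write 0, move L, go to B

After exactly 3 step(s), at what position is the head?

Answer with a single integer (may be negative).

Step 1: in state A at pos 0, read 0 -> (A,0)->write 1,move L,goto D. Now: state=D, head=-1, tape[-2..1]=0010 (head:  ^)
Step 2: in state D at pos -1, read 0 -> (D,0)->write 1,move R,goto D. Now: state=D, head=0, tape[-2..1]=0110 (head:   ^)
Step 3: in state D at pos 0, read 1 -> (D,1)->write 0,move L,goto B. Now: state=B, head=-1, tape[-2..1]=0100 (head:  ^)

Answer: -1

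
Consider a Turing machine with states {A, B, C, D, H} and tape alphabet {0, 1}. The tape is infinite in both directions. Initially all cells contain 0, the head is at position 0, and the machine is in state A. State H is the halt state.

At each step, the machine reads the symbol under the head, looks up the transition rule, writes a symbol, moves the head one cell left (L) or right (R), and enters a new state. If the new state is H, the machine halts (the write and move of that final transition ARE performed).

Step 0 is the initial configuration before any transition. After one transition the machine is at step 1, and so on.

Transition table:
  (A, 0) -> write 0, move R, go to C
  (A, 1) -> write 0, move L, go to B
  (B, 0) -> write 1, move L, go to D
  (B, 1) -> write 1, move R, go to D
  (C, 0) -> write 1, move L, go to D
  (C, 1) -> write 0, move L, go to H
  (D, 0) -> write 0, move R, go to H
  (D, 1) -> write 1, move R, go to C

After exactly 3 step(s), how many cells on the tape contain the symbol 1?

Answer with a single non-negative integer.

Step 1: in state A at pos 0, read 0 -> (A,0)->write 0,move R,goto C. Now: state=C, head=1, tape[-1..2]=0000 (head:   ^)
Step 2: in state C at pos 1, read 0 -> (C,0)->write 1,move L,goto D. Now: state=D, head=0, tape[-1..2]=0010 (head:  ^)
Step 3: in state D at pos 0, read 0 -> (D,0)->write 0,move R,goto H. Now: state=H, head=1, tape[-1..2]=0010 (head:   ^)
Cells containing 1 after step 3: {1} -> 1 cell(s)

Answer: 1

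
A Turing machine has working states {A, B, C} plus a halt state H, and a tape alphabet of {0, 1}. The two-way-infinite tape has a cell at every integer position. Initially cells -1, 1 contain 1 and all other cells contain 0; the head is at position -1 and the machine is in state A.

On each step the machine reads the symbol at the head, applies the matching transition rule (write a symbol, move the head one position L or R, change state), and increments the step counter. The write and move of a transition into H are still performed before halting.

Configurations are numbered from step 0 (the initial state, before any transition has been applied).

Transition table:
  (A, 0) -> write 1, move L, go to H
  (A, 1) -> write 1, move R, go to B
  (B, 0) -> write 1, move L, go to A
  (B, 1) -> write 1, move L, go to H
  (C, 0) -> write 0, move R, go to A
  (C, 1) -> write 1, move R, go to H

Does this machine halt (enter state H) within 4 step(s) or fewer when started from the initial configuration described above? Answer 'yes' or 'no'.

Answer: yes

Derivation:
Step 1: in state A at pos -1, read 1 -> (A,1)->write 1,move R,goto B. Now: state=B, head=0, tape[-2..2]=01010 (head:   ^)
Step 2: in state B at pos 0, read 0 -> (B,0)->write 1,move L,goto A. Now: state=A, head=-1, tape[-2..2]=01110 (head:  ^)
Step 3: in state A at pos -1, read 1 -> (A,1)->write 1,move R,goto B. Now: state=B, head=0, tape[-2..2]=01110 (head:   ^)
Step 4: in state B at pos 0, read 1 -> (B,1)->write 1,move L,goto H. Now: state=H, head=-1, tape[-2..2]=01110 (head:  ^)
State H reached at step 4; 4 <= 4 -> yes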